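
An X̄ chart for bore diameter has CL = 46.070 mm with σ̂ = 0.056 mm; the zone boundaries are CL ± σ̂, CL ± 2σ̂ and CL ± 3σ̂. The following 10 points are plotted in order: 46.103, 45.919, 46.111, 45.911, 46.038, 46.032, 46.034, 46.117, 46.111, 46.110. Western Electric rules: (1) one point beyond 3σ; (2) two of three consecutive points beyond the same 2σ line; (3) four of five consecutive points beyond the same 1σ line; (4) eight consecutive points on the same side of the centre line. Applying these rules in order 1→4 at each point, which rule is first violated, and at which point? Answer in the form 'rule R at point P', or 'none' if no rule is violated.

rule 2 at point 4

Zone of each point (C = within 1σ̂, B = 1σ̂–2σ̂, A = 2σ̂–3σ̂, * = beyond 3σ̂; sign = side of CL): 1:+C, 2:-A, 3:+C, 4:-A, 5:-C, 6:-C, 7:-C, 8:+C, 9:+C, 10:+C
Rule 2 (two of three consecutive points beyond the same 2σ limit) is satisfied at point 4.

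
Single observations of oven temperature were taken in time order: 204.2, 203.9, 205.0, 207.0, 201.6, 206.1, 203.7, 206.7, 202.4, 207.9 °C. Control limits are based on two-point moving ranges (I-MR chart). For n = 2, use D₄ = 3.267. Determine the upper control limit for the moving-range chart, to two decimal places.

Moving ranges: 0.3, 1.1, 2.0, 5.4, 4.5, 2.4, 3.0, 4.3, 5.5; M̄R̄ = 28.5000 / 9 = 3.1667
UCL_MR = D₄·M̄R̄ = 3.267 × 3.1667 = 10.3455

10.35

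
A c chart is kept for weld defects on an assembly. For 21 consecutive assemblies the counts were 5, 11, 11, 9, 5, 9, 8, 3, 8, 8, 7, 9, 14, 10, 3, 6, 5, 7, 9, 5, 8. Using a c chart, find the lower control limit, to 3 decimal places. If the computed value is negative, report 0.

c̄ = (5 + 11 + 11 + 9 + 5 + 9 + 8 + 3 + 8 + 8 + 7 + 9 + 14 + 10 + 3 + 6 + 5 + 7 + 9 + 5 + 8) / 21 = 160 / 21 = 7.6190
LCL = c̄ − 3√c̄ = 7.6190 − 3 × 2.7603 = -0.6617 → 0 (cannot be negative)

0.000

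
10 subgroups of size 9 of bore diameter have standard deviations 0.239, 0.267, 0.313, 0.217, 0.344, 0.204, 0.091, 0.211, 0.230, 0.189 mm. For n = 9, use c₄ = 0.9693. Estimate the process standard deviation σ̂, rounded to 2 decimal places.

s̄ = (0.239 + 0.267 + 0.313 + 0.217 + 0.344 + 0.204 + 0.091 + 0.211 + 0.230 + 0.189) / 10 = 0.2305
σ̂ = s̄ / c₄ = 0.2305 / 0.9693 = 0.2378

0.24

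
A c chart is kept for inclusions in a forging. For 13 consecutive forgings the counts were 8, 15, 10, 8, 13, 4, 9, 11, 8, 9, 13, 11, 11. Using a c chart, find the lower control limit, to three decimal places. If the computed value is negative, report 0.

c̄ = (8 + 15 + 10 + 8 + 13 + 4 + 9 + 11 + 8 + 9 + 13 + 11 + 11) / 13 = 130 / 13 = 10.0000
LCL = c̄ − 3√c̄ = 10.0000 − 3 × 3.1623 = 0.5132

0.513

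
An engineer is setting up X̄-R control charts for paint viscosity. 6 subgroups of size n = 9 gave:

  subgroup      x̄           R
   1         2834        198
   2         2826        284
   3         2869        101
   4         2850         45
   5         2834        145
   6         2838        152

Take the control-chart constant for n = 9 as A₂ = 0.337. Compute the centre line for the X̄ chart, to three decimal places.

X̄̄ = (2834 + 2826 + 2869 + 2850 + 2834 + 2838) / 6 = 17051.0000 / 6 = 2841.8333
CL = X̄̄ = 2841.8333

2841.833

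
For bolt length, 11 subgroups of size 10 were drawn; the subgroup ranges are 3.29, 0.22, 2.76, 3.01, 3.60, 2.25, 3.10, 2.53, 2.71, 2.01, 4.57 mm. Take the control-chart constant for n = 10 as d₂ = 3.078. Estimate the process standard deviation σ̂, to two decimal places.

R̄ = (3.29 + 0.22 + 2.76 + 3.01 + 3.60 + 2.25 + 3.10 + 2.53 + 2.71 + 2.01 + 4.57) / 11 = 2.7318
σ̂ = R̄ / d₂ = 2.7318 / 3.078 = 0.8875

0.89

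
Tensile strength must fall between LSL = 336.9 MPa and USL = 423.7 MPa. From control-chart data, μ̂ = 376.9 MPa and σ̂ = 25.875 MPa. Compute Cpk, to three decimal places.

Cpu = (USL − μ̂) / (3σ̂) = (423.7 − 376.9) / (3 × 25.875) = 0.6029; Cpl = (μ̂ − LSL) / (3σ̂) = (376.9 − 336.9) / (3 × 25.875) = 0.5153; Cpk = min(Cpu, Cpl) = 0.5153

0.515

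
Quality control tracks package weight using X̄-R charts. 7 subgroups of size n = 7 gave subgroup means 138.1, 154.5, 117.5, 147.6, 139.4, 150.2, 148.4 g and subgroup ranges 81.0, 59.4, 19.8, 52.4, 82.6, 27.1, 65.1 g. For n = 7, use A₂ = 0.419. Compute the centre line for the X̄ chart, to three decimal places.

X̄̄ = (138.1 + 154.5 + 117.5 + 147.6 + 139.4 + 150.2 + 148.4) / 7 = 995.7000 / 7 = 142.2429
CL = X̄̄ = 142.2429

142.243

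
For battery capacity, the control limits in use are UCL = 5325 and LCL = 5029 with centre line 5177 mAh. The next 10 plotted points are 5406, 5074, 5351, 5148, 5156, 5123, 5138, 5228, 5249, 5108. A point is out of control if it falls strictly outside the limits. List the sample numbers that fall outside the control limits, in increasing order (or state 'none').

1, 3

Compare each point to [5029, 5325]: sample 1 = 5406 > UCL; sample 3 = 5351 > UCL.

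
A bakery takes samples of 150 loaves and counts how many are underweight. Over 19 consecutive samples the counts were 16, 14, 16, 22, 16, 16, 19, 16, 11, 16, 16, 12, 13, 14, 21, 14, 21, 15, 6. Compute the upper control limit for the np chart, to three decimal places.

p̄ = Σdᵢ / (k·n) = 294 / (19 × 150) = 0.10316
UCL = np̄ + 3·√(np̄(1−p̄)) = 15.4737 + 3 × √(15.4737×0.89684) = 15.4737 + 3 × 3.7252 = 26.6494

26.649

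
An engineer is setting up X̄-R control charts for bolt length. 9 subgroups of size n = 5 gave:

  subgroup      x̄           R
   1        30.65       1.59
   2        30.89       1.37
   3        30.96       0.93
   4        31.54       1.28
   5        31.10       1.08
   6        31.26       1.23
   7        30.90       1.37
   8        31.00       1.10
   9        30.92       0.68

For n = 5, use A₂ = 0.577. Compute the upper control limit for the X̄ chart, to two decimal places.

X̄̄ = (30.65 + 30.89 + 30.96 + 31.54 + 31.10 + 31.26 + 30.90 + 31.00 + 30.92) / 9 = 279.2200 / 9 = 31.0244
R̄ = (1.59 + 1.37 + 0.93 + 1.28 + 1.08 + 1.23 + 1.37 + 1.10 + 0.68) / 9 = 10.6300 / 9 = 1.1811
UCL = X̄̄ + A₂·R̄ = 31.0244 + 0.577 × 1.1811 = 31.7059

31.71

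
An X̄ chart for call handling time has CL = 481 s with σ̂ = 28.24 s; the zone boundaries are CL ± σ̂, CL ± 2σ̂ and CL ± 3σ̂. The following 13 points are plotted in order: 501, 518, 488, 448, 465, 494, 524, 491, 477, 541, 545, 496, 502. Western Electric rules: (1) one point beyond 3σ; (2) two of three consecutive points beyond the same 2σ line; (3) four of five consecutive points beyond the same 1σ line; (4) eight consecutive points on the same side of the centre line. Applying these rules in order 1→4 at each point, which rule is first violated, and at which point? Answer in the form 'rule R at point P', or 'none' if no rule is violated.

Zone of each point (C = within 1σ̂, B = 1σ̂–2σ̂, A = 2σ̂–3σ̂, * = beyond 3σ̂; sign = side of CL): 1:+C, 2:+B, 3:+C, 4:-B, 5:-C, 6:+C, 7:+B, 8:+C, 9:-C, 10:+A, 11:+A, 12:+C, 13:+C
Rule 2 (two of three consecutive points beyond the same 2σ limit) is satisfied at point 11.

rule 2 at point 11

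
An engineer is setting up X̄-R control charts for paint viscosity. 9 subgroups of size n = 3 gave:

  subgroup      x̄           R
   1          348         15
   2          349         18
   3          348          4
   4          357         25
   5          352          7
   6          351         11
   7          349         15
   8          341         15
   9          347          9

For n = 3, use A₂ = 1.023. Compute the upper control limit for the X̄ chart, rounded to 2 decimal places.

X̄̄ = (348 + 349 + 348 + 357 + 352 + 351 + 349 + 341 + 347) / 9 = 3142.0000 / 9 = 349.1111
R̄ = (15 + 18 + 4 + 25 + 7 + 11 + 15 + 15 + 9) / 9 = 119.0000 / 9 = 13.2222
UCL = X̄̄ + A₂·R̄ = 349.1111 + 1.023 × 13.2222 = 362.6374

362.64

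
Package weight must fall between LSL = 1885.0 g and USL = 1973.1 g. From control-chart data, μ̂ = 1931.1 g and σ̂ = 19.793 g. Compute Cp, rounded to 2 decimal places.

0.74

Cp = (USL − LSL) / (6σ̂) = (1973.1 − 1885.0) / (6 × 19.793) = 88.1000 / 118.7580 = 0.7418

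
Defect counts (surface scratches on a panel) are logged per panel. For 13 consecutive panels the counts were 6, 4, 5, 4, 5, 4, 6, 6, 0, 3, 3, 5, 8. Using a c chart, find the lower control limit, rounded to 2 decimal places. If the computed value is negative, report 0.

c̄ = (6 + 4 + 5 + 4 + 5 + 4 + 6 + 6 + 0 + 3 + 3 + 5 + 8) / 13 = 59 / 13 = 4.5385
LCL = c̄ − 3√c̄ = 4.5385 − 3 × 2.1304 = -1.8526 → 0 (cannot be negative)

0.00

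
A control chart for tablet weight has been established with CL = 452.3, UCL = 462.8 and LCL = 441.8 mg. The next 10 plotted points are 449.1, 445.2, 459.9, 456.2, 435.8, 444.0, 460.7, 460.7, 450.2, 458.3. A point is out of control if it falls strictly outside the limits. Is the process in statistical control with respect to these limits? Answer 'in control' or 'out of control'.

out of control

Compare each point to [441.8, 462.8]: sample 5 = 435.8 < LCL.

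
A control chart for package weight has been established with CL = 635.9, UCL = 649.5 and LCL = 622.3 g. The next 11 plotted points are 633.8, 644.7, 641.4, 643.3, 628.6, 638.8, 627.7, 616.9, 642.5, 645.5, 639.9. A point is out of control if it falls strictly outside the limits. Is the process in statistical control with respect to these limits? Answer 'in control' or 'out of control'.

Compare each point to [622.3, 649.5]: sample 8 = 616.9 < LCL.

out of control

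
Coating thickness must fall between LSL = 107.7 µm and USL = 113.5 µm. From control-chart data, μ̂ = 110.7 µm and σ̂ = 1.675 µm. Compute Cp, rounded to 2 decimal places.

0.58

Cp = (USL − LSL) / (6σ̂) = (113.5 − 107.7) / (6 × 1.675) = 5.8000 / 10.0500 = 0.5771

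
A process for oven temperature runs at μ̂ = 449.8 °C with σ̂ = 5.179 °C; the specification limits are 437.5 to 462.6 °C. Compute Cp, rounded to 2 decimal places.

0.81

Cp = (USL − LSL) / (6σ̂) = (462.6 − 437.5) / (6 × 5.179) = 25.1000 / 31.0740 = 0.8077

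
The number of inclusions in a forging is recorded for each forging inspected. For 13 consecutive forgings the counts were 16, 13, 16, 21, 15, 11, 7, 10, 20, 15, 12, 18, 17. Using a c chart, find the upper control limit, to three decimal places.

c̄ = (16 + 13 + 16 + 21 + 15 + 11 + 7 + 10 + 20 + 15 + 12 + 18 + 17) / 13 = 191 / 13 = 14.6923
UCL = c̄ + 3√c̄ = 14.6923 + 3 × √14.6923 = 14.6923 + 3 × 3.8331 = 26.1915

26.191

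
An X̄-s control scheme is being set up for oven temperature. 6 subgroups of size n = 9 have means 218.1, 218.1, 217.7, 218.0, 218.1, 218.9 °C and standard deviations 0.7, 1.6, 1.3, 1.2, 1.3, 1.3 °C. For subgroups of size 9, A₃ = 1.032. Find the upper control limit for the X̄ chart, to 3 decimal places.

219.423

X̄̄ = (218.1 + 218.1 + 217.7 + 218.0 + 218.1 + 218.9) / 6 = 218.1500
s̄ = (0.7 + 1.6 + 1.3 + 1.2 + 1.3 + 1.3) / 6 = 1.2333
UCL = X̄̄ + A₃·s̄ = 218.1500 + 1.032 × 1.2333 = 219.4228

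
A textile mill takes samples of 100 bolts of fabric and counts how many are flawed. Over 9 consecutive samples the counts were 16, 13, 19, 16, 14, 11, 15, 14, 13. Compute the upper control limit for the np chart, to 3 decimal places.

p̄ = Σdᵢ / (k·n) = 131 / (9 × 100) = 0.14556
UCL = np̄ + 3·√(np̄(1−p̄)) = 14.5556 + 3 × √(14.5556×0.85444) = 14.5556 + 3 × 3.5266 = 25.1354

25.135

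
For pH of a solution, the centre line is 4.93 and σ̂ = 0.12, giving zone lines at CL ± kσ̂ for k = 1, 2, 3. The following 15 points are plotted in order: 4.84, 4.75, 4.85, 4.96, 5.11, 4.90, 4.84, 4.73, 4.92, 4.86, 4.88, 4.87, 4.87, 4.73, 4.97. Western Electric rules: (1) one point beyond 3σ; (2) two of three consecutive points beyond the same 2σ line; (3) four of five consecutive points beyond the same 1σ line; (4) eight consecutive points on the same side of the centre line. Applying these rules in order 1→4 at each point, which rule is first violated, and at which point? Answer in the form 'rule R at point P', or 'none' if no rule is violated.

rule 4 at point 13

Zone of each point (C = within 1σ̂, B = 1σ̂–2σ̂, A = 2σ̂–3σ̂, * = beyond 3σ̂; sign = side of CL): 1:-C, 2:-B, 3:-C, 4:+C, 5:+B, 6:-C, 7:-C, 8:-B, 9:-C, 10:-C, 11:-C, 12:-C, 13:-C, 14:-B, 15:+C
Rule 4 (eight consecutive points on the same side of the centre line) is satisfied at point 13.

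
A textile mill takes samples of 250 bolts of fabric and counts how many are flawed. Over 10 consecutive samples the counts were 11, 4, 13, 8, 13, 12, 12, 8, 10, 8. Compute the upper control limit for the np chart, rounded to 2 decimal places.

p̄ = Σdᵢ / (k·n) = 99 / (10 × 250) = 0.03960
UCL = np̄ + 3·√(np̄(1−p̄)) = 9.9000 + 3 × √(9.9000×0.96040) = 9.9000 + 3 × 3.0835 = 19.1505

19.15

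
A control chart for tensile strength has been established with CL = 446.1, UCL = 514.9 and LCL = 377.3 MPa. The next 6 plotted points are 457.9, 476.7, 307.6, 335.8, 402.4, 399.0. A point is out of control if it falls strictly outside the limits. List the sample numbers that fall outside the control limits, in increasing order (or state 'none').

Compare each point to [377.3, 514.9]: sample 3 = 307.6 < LCL; sample 4 = 335.8 < LCL.

3, 4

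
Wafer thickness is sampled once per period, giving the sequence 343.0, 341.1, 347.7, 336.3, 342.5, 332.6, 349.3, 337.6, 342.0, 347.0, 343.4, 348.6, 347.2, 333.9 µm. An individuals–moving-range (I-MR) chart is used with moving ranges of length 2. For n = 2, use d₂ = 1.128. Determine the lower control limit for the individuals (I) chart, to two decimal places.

X̄ = (343.0 + 341.1 + 347.7 + 336.3 + 342.5 + 332.6 + 349.3 + 337.6 + 342.0 + 347.0 + 343.4 + 348.6 + 347.2 + 333.9) / 14 = 342.3000
Moving ranges: 1.9, 6.6, 11.4, 6.2, 9.9, 16.7, 11.7, 4.4, 5.0, 3.6, 5.2, 1.4, 13.3; M̄R̄ = 97.3000 / 13 = 7.4846
LCL = X̄ − 3·M̄R̄/d₂ = 342.3000 − 3 × 7.4846 / 1.128 = 322.3941

322.39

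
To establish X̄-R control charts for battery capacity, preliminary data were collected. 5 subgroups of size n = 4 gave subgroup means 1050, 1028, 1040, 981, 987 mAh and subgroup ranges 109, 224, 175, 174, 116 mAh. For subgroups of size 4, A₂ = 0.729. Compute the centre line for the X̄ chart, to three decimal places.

1017.200

X̄̄ = (1050 + 1028 + 1040 + 981 + 987) / 5 = 5086.0000 / 5 = 1017.2000
CL = X̄̄ = 1017.2000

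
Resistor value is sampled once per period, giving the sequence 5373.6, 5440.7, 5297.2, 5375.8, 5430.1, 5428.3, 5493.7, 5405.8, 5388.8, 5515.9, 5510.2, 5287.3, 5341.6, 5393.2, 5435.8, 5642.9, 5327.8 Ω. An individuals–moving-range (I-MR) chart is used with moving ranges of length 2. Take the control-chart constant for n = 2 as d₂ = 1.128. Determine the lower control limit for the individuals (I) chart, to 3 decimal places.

5160.666

X̄ = (5373.6 + 5440.7 + 5297.2 + 5375.8 + 5430.1 + 5428.3 + 5493.7 + 5405.8 + 5388.8 + 5515.9 + 5510.2 + 5287.3 + 5341.6 + 5393.2 + 5435.8 + 5642.9 + 5327.8) / 17 = 5416.9824
Moving ranges: 67.1, 143.5, 78.6, 54.3, 1.8, 65.4, 87.9, 17.0, 127.1, 5.7, 222.9, 54.3, 51.6, 42.6, 207.1, 315.1; M̄R̄ = 1542.0000 / 16 = 96.3750
LCL = X̄ − 3·M̄R̄/d₂ = 5416.9824 − 3 × 96.3750 / 1.128 = 5160.6659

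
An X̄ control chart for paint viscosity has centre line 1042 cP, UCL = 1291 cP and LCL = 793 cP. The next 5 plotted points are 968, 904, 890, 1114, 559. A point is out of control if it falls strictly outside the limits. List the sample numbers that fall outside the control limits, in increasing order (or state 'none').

5

Compare each point to [793, 1291]: sample 5 = 559 < LCL.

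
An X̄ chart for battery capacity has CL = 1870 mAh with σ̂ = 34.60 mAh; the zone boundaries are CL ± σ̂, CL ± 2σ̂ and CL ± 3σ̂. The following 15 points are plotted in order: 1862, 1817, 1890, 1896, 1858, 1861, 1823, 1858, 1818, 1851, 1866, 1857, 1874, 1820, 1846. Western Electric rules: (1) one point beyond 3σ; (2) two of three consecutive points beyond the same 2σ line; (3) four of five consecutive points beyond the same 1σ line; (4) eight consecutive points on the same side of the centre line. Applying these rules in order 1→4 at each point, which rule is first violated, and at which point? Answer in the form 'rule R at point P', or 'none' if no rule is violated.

Zone of each point (C = within 1σ̂, B = 1σ̂–2σ̂, A = 2σ̂–3σ̂, * = beyond 3σ̂; sign = side of CL): 1:-C, 2:-B, 3:+C, 4:+C, 5:-C, 6:-C, 7:-B, 8:-C, 9:-B, 10:-C, 11:-C, 12:-C, 13:+C, 14:-B, 15:-C
Rule 4 (eight consecutive points on the same side of the centre line) is satisfied at point 12.

rule 4 at point 12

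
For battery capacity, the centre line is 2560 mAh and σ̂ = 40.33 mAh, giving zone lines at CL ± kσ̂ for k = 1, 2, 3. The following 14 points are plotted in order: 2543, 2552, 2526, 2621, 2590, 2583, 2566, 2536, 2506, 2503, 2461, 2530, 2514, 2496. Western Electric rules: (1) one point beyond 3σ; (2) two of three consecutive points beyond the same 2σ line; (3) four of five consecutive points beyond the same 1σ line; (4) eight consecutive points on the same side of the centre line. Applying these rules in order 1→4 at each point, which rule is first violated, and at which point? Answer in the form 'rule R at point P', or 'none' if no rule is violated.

rule 3 at point 13

Zone of each point (C = within 1σ̂, B = 1σ̂–2σ̂, A = 2σ̂–3σ̂, * = beyond 3σ̂; sign = side of CL): 1:-C, 2:-C, 3:-C, 4:+B, 5:+C, 6:+C, 7:+C, 8:-C, 9:-B, 10:-B, 11:-A, 12:-C, 13:-B, 14:-B
Rule 3 (four of five consecutive points beyond the same 1σ limit) is satisfied at point 13.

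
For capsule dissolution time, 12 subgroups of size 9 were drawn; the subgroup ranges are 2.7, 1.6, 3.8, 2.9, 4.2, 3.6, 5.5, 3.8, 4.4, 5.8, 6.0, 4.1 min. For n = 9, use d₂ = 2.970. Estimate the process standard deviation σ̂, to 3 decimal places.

1.358

R̄ = (2.7 + 1.6 + 3.8 + 2.9 + 4.2 + 3.6 + 5.5 + 3.8 + 4.4 + 5.8 + 6.0 + 4.1) / 12 = 4.0333
σ̂ = R̄ / d₂ = 4.0333 / 2.970 = 1.3580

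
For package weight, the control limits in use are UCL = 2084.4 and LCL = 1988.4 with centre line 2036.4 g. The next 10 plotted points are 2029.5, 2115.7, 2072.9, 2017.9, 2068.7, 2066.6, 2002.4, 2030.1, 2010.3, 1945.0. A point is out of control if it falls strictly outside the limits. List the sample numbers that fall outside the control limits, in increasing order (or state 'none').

Compare each point to [1988.4, 2084.4]: sample 2 = 2115.7 > UCL; sample 10 = 1945.0 < LCL.

2, 10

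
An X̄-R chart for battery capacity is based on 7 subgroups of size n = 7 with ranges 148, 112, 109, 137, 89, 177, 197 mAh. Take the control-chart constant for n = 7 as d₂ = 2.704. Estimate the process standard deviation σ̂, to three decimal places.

51.194

R̄ = (148 + 112 + 109 + 137 + 89 + 177 + 197) / 7 = 138.4286
σ̂ = R̄ / d₂ = 138.4286 / 2.704 = 51.1940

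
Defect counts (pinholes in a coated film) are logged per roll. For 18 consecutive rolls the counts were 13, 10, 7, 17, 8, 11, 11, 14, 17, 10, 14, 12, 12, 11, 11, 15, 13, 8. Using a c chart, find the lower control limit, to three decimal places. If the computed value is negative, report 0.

c̄ = (13 + 10 + 7 + 17 + 8 + 11 + 11 + 14 + 17 + 10 + 14 + 12 + 12 + 11 + 11 + 15 + 13 + 8) / 18 = 214 / 18 = 11.8889
LCL = c̄ − 3√c̄ = 11.8889 − 3 × 3.4480 = 1.5448

1.545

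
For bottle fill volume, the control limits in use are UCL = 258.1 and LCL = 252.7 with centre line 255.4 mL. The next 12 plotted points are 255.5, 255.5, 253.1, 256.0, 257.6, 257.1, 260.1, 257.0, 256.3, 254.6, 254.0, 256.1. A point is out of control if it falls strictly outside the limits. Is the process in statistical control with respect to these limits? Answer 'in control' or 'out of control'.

out of control

Compare each point to [252.7, 258.1]: sample 7 = 260.1 > UCL.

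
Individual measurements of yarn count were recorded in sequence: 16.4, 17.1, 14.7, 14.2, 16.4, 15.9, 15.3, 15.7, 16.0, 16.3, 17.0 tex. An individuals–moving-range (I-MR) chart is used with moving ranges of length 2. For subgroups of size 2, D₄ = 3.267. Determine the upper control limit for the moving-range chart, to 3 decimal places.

Moving ranges: 0.7, 2.4, 0.5, 2.2, 0.5, 0.6, 0.4, 0.3, 0.3, 0.7; M̄R̄ = 8.6000 / 10 = 0.8600
UCL_MR = D₄·M̄R̄ = 3.267 × 0.8600 = 2.8096

2.810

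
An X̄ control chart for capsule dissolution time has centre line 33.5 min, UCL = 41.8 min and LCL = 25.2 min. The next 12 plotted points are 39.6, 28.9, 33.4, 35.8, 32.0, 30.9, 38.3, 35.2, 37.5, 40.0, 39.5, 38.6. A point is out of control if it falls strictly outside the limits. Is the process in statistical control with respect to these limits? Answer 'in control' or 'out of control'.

in control

All 12 points lie within [25.2, 41.8].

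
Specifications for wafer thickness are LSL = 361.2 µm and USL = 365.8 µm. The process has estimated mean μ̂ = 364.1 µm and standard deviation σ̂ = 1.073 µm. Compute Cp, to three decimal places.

Cp = (USL − LSL) / (6σ̂) = (365.8 − 361.2) / (6 × 1.073) = 4.6000 / 6.4380 = 0.7145

0.715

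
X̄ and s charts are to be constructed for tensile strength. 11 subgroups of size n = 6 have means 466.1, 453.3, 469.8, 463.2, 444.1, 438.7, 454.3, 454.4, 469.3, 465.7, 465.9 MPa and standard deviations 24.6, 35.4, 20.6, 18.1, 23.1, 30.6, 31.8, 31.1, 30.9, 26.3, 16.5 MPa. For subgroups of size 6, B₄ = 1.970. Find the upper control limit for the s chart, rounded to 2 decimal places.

s̄ = (24.6 + 35.4 + 20.6 + 18.1 + 23.1 + 30.6 + 31.8 + 31.1 + 30.9 + 26.3 + 16.5) / 11 = 26.2727
UCL_s = B₄·s̄ = 1.970 × 26.2727 = 51.7573

51.76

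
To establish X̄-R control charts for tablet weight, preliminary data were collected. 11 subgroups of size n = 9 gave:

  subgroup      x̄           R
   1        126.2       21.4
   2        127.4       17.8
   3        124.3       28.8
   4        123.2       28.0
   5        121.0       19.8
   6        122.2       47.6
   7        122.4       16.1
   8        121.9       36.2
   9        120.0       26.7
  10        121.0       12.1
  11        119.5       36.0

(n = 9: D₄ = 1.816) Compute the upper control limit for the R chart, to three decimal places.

R̄ = (21.4 + 17.8 + 28.8 + 28.0 + 19.8 + 47.6 + 16.1 + 36.2 + 26.7 + 12.1 + 36.0) / 11 = 290.5000 / 11 = 26.4091
UCL_R = D₄·R̄ = 1.816 × 26.4091 = 47.9589

47.959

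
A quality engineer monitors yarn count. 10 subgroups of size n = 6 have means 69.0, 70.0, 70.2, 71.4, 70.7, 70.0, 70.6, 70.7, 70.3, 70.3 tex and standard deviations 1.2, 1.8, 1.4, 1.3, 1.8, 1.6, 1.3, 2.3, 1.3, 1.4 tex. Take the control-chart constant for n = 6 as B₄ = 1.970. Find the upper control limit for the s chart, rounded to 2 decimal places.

3.03

s̄ = (1.2 + 1.8 + 1.4 + 1.3 + 1.8 + 1.6 + 1.3 + 2.3 + 1.3 + 1.4) / 10 = 1.5400
UCL_s = B₄·s̄ = 1.970 × 1.5400 = 3.0338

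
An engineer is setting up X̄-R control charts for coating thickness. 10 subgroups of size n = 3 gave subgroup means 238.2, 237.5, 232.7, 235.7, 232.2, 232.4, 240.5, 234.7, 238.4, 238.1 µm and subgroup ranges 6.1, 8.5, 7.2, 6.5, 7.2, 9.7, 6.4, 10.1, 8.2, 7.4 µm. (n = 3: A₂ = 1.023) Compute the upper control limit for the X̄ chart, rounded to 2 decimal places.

X̄̄ = (238.2 + 237.5 + 232.7 + 235.7 + 232.2 + 232.4 + 240.5 + 234.7 + 238.4 + 238.1) / 10 = 2360.4000 / 10 = 236.0400
R̄ = (6.1 + 8.5 + 7.2 + 6.5 + 7.2 + 9.7 + 6.4 + 10.1 + 8.2 + 7.4) / 10 = 77.3000 / 10 = 7.7300
UCL = X̄̄ + A₂·R̄ = 236.0400 + 1.023 × 7.7300 = 243.9478

243.95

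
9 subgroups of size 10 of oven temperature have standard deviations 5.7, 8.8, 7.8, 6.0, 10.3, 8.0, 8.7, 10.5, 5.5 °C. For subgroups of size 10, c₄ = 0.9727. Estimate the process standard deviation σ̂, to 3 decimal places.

8.145

s̄ = (5.7 + 8.8 + 7.8 + 6.0 + 10.3 + 8.0 + 8.7 + 10.5 + 5.5) / 9 = 7.9222
σ̂ = s̄ / c₄ = 7.9222 / 0.9727 = 8.1446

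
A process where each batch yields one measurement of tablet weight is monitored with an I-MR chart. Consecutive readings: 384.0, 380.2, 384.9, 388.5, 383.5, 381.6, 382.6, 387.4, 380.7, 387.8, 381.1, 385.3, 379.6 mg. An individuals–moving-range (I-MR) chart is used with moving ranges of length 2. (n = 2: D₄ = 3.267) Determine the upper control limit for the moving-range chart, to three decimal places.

Moving ranges: 3.8, 4.7, 3.6, 5.0, 1.9, 1.0, 4.8, 6.7, 7.1, 6.7, 4.2, 5.7; M̄R̄ = 55.2000 / 12 = 4.6000
UCL_MR = D₄·M̄R̄ = 3.267 × 4.6000 = 15.0282

15.028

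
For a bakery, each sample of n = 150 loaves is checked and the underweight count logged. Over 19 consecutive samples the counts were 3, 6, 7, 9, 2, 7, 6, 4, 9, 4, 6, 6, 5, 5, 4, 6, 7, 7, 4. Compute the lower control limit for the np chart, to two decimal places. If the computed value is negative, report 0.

p̄ = Σdᵢ / (k·n) = 107 / (19 × 150) = 0.03754
LCL = np̄ − 3·√(np̄(1−p̄)) = 5.6316 − 3 × 2.3281 = -1.3528 → 0 (negative, so LCL = 0)

0.00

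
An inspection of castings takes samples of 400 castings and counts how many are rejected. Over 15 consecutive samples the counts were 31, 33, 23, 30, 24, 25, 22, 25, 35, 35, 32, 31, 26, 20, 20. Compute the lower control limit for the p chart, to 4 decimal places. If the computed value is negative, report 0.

0.0307

p̄ = Σdᵢ / (k·n) = 412 / (15 × 400) = 0.06867
LCL = p̄ − 3·√(p̄(1−p̄)/n) = 0.06867 − 3 × 0.01264 = 0.03073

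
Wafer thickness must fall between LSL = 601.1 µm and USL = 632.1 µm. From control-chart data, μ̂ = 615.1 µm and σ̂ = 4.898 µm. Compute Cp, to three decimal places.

1.055

Cp = (USL − LSL) / (6σ̂) = (632.1 − 601.1) / (6 × 4.898) = 31.0000 / 29.3880 = 1.0549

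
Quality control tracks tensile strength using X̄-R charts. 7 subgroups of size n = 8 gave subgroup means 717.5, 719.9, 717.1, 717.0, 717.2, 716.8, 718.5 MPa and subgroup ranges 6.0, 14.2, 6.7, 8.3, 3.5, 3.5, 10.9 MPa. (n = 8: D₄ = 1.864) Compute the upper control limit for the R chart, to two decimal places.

14.14

R̄ = (6.0 + 14.2 + 6.7 + 8.3 + 3.5 + 3.5 + 10.9) / 7 = 53.1000 / 7 = 7.5857
UCL_R = D₄·R̄ = 1.864 × 7.5857 = 14.1398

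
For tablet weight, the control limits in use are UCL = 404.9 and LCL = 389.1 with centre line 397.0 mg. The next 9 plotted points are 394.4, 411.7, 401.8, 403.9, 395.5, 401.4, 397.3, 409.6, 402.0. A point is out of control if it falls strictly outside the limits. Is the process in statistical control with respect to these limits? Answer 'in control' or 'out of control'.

out of control

Compare each point to [389.1, 404.9]: sample 2 = 411.7 > UCL; sample 8 = 409.6 > UCL.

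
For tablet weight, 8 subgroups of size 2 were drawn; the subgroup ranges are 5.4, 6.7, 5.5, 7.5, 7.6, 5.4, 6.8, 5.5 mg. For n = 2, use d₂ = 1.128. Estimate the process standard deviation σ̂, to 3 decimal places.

5.585

R̄ = (5.4 + 6.7 + 5.5 + 7.5 + 7.6 + 5.4 + 6.8 + 5.5) / 8 = 6.3000
σ̂ = R̄ / d₂ = 6.3000 / 1.128 = 5.5851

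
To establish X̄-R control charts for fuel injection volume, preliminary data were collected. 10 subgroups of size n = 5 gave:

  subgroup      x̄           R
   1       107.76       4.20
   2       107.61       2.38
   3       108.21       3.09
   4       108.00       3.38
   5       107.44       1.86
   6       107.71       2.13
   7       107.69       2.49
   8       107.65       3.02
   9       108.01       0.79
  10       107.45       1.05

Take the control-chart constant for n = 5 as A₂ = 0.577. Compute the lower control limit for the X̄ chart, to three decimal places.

X̄̄ = (107.76 + 107.61 + 108.21 + 108.00 + 107.44 + 107.71 + 107.69 + 107.65 + 108.01 + 107.45) / 10 = 1077.5300 / 10 = 107.7530
R̄ = (4.20 + 2.38 + 3.09 + 3.38 + 1.86 + 2.13 + 2.49 + 3.02 + 0.79 + 1.05) / 10 = 24.3900 / 10 = 2.4390
LCL = X̄̄ − A₂·R̄ = 107.7530 − 0.577 × 2.4390 = 106.3457

106.346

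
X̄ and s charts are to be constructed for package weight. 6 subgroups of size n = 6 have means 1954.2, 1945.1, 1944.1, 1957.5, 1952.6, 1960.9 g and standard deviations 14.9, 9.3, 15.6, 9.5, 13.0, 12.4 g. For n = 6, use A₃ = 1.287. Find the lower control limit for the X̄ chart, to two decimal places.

1936.38

X̄̄ = (1954.2 + 1945.1 + 1944.1 + 1957.5 + 1952.6 + 1960.9) / 6 = 1952.4000
s̄ = (14.9 + 9.3 + 15.6 + 9.5 + 13.0 + 12.4) / 6 = 12.4500
LCL = X̄̄ − A₃·s̄ = 1952.4000 − 1.287 × 12.4500 = 1936.3768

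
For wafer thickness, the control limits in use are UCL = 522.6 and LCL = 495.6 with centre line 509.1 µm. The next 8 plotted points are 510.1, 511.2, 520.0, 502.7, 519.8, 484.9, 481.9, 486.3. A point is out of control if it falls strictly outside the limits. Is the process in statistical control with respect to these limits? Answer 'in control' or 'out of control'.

out of control

Compare each point to [495.6, 522.6]: sample 6 = 484.9 < LCL; sample 7 = 481.9 < LCL; sample 8 = 486.3 < LCL.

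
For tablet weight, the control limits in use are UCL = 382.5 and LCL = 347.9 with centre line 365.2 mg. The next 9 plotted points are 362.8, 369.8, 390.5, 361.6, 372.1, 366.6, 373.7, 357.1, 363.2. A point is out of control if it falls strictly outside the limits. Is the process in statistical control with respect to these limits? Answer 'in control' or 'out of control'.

out of control

Compare each point to [347.9, 382.5]: sample 3 = 390.5 > UCL.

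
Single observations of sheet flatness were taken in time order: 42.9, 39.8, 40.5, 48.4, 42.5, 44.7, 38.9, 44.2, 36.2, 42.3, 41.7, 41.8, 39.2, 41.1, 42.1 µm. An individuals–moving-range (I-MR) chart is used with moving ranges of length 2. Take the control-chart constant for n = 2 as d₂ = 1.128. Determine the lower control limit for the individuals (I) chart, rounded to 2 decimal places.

X̄ = (42.9 + 39.8 + 40.5 + 48.4 + 42.5 + 44.7 + 38.9 + 44.2 + 36.2 + 42.3 + 41.7 + 41.8 + 39.2 + 41.1 + 42.1) / 15 = 41.7533
Moving ranges: 3.1, 0.7, 7.9, 5.9, 2.2, 5.8, 5.3, 8.0, 6.1, 0.6, 0.1, 2.6, 1.9, 1.0; M̄R̄ = 51.2000 / 14 = 3.6571
LCL = X̄ − 3·M̄R̄/d₂ = 41.7533 − 3 × 3.6571 / 1.128 = 32.0269

32.03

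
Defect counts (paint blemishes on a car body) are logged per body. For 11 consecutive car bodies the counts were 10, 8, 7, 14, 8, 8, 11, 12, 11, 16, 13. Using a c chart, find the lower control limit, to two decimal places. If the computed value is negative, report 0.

0.90

c̄ = (10 + 8 + 7 + 14 + 8 + 8 + 11 + 12 + 11 + 16 + 13) / 11 = 118 / 11 = 10.7273
LCL = c̄ − 3√c̄ = 10.7273 − 3 × 3.2753 = 0.9015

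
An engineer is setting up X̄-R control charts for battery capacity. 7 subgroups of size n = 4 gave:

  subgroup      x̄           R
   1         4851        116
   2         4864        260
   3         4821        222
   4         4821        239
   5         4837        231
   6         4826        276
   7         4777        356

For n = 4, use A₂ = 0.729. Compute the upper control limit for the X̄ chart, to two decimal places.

5005.19

X̄̄ = (4851 + 4864 + 4821 + 4821 + 4837 + 4826 + 4777) / 7 = 33797.0000 / 7 = 4828.1429
R̄ = (116 + 260 + 222 + 239 + 231 + 276 + 356) / 7 = 1700.0000 / 7 = 242.8571
UCL = X̄̄ + A₂·R̄ = 4828.1429 + 0.729 × 242.8571 = 5005.1857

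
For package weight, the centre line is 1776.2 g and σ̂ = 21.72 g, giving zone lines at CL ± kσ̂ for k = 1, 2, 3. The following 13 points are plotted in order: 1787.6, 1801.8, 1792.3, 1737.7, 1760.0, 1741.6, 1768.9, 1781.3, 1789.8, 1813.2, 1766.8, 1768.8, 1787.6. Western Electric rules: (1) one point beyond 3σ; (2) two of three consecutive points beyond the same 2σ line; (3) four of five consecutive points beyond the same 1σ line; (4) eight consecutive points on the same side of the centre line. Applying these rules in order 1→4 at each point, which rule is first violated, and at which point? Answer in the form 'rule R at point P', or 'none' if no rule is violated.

none

Zone of each point (C = within 1σ̂, B = 1σ̂–2σ̂, A = 2σ̂–3σ̂, * = beyond 3σ̂; sign = side of CL): 1:+C, 2:+B, 3:+C, 4:-B, 5:-C, 6:-B, 7:-C, 8:+C, 9:+C, 10:+B, 11:-C, 12:-C, 13:+C
No rule fires across all 13 points.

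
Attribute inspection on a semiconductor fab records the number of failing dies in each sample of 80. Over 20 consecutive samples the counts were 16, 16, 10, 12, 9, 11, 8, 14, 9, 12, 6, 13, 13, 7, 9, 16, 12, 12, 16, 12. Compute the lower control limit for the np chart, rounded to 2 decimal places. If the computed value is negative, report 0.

p̄ = Σdᵢ / (k·n) = 233 / (20 × 80) = 0.14563
LCL = np̄ − 3·√(np̄(1−p̄)) = 11.6500 − 3 × 3.1549 = 2.1853

2.19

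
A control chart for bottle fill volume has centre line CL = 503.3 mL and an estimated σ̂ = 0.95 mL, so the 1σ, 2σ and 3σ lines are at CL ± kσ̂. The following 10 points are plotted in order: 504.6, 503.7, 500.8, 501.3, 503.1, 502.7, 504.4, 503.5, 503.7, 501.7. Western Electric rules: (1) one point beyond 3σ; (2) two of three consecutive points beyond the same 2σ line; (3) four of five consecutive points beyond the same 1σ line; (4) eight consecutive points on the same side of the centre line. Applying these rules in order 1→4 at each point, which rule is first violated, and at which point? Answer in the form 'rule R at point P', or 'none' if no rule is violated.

rule 2 at point 4

Zone of each point (C = within 1σ̂, B = 1σ̂–2σ̂, A = 2σ̂–3σ̂, * = beyond 3σ̂; sign = side of CL): 1:+B, 2:+C, 3:-A, 4:-A, 5:-C, 6:-C, 7:+B, 8:+C, 9:+C, 10:-B
Rule 2 (two of three consecutive points beyond the same 2σ limit) is satisfied at point 4.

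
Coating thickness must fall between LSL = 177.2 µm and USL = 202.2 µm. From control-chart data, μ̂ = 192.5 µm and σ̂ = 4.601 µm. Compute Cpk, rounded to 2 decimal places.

0.70

Cpu = (USL − μ̂) / (3σ̂) = (202.2 − 192.5) / (3 × 4.601) = 0.7027; Cpl = (μ̂ − LSL) / (3σ̂) = (192.5 − 177.2) / (3 × 4.601) = 1.1085; Cpk = min(Cpu, Cpl) = 0.7027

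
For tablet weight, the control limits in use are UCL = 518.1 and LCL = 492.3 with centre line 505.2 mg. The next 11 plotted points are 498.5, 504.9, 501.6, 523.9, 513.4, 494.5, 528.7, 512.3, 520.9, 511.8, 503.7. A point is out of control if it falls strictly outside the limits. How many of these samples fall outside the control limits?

Compare each point to [492.3, 518.1]: sample 4 = 523.9 > UCL; sample 7 = 528.7 > UCL; sample 9 = 520.9 > UCL.

3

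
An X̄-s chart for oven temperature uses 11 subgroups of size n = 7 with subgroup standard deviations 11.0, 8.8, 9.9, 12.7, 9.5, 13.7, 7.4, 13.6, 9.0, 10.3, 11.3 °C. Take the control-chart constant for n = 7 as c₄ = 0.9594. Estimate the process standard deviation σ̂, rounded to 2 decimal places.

s̄ = (11.0 + 8.8 + 9.9 + 12.7 + 9.5 + 13.7 + 7.4 + 13.6 + 9.0 + 10.3 + 11.3) / 11 = 10.6545
σ̂ = s̄ / c₄ = 10.6545 / 0.9594 = 11.1054

11.11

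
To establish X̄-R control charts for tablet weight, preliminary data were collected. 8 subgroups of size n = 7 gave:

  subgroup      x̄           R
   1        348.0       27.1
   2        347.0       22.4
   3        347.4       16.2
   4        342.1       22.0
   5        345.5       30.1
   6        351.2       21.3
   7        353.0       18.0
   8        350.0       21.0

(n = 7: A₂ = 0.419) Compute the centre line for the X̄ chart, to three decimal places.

348.025

X̄̄ = (348.0 + 347.0 + 347.4 + 342.1 + 345.5 + 351.2 + 353.0 + 350.0) / 8 = 2784.2000 / 8 = 348.0250
CL = X̄̄ = 348.0250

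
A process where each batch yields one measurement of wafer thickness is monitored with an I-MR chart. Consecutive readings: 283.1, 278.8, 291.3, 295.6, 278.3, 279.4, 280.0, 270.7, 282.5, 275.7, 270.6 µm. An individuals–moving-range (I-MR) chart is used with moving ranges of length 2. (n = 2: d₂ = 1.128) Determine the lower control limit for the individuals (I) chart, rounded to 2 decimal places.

X̄ = (283.1 + 278.8 + 291.3 + 295.6 + 278.3 + 279.4 + 280.0 + 270.7 + 282.5 + 275.7 + 270.6) / 11 = 280.5455
Moving ranges: 4.3, 12.5, 4.3, 17.3, 1.1, 0.6, 9.3, 11.8, 6.8, 5.1; M̄R̄ = 73.1000 / 10 = 7.3100
LCL = X̄ − 3·M̄R̄/d₂ = 280.5455 − 3 × 7.3100 / 1.128 = 261.1040

261.10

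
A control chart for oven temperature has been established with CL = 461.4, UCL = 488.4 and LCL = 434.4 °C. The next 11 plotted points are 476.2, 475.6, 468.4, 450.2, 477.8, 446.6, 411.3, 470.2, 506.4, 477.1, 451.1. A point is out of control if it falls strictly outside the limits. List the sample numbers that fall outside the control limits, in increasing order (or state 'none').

Compare each point to [434.4, 488.4]: sample 7 = 411.3 < LCL; sample 9 = 506.4 > UCL.

7, 9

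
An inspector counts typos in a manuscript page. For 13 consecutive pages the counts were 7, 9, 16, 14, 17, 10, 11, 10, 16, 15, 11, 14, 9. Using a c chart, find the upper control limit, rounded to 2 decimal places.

22.72

c̄ = (7 + 9 + 16 + 14 + 17 + 10 + 11 + 10 + 16 + 15 + 11 + 14 + 9) / 13 = 159 / 13 = 12.2308
UCL = c̄ + 3√c̄ = 12.2308 + 3 × √12.2308 = 12.2308 + 3 × 3.4973 = 22.7225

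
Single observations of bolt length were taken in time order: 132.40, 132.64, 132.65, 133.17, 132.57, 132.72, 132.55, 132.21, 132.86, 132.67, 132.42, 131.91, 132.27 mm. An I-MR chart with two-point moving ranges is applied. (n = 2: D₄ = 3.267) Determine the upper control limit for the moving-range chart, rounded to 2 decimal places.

Moving ranges: 0.24, 0.01, 0.52, 0.60, 0.15, 0.17, 0.34, 0.65, 0.19, 0.25, 0.51, 0.36; M̄R̄ = 3.9900 / 12 = 0.3325
UCL_MR = D₄·M̄R̄ = 3.267 × 0.3325 = 1.0863

1.09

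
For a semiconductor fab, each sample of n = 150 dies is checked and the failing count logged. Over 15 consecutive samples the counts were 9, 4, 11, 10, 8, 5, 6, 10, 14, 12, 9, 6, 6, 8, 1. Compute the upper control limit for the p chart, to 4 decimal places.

0.1077

p̄ = Σdᵢ / (k·n) = 119 / (15 × 150) = 0.05289
UCL = p̄ + 3·√(p̄(1−p̄)/n) = 0.05289 + 3 × √(0.05289×0.94711/150) = 0.05289 + 3 × 0.01827 = 0.10771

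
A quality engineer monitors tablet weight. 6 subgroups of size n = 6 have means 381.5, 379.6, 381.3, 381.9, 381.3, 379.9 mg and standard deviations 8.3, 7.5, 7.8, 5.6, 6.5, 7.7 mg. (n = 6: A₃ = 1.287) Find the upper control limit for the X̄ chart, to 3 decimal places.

390.226

X̄̄ = (381.5 + 379.6 + 381.3 + 381.9 + 381.3 + 379.9) / 6 = 380.9167
s̄ = (8.3 + 7.5 + 7.8 + 5.6 + 6.5 + 7.7) / 6 = 7.2333
UCL = X̄̄ + A₃·s̄ = 380.9167 + 1.287 × 7.2333 = 390.2260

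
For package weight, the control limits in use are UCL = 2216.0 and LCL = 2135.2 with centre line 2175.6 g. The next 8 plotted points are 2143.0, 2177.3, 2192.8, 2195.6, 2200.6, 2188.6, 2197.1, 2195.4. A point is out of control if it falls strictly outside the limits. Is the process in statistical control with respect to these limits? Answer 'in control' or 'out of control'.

in control

All 8 points lie within [2135.2, 2216.0].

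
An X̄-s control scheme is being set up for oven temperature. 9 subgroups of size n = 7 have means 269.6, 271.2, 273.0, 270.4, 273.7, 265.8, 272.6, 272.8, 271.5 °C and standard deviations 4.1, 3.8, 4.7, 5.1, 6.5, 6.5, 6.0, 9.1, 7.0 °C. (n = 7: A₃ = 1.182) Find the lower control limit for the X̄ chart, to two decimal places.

X̄̄ = (269.6 + 271.2 + 273.0 + 270.4 + 273.7 + 265.8 + 272.6 + 272.8 + 271.5) / 9 = 271.1778
s̄ = (4.1 + 3.8 + 4.7 + 5.1 + 6.5 + 6.5 + 6.0 + 9.1 + 7.0) / 9 = 5.8667
LCL = X̄̄ − A₃·s̄ = 271.1778 − 1.182 × 5.8667 = 264.2434

264.24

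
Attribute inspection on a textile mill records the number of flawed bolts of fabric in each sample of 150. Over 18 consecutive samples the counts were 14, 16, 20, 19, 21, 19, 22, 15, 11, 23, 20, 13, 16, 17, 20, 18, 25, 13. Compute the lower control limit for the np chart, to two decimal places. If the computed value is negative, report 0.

p̄ = Σdᵢ / (k·n) = 322 / (18 × 150) = 0.11926
LCL = np̄ − 3·√(np̄(1−p̄)) = 17.8889 − 3 × 3.9693 = 5.9809

5.98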